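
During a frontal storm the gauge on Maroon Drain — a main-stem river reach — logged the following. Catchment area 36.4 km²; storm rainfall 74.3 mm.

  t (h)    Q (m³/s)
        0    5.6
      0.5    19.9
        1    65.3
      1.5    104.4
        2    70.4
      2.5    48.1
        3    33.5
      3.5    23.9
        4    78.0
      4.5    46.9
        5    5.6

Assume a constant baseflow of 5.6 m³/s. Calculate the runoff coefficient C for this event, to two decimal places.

C ≈ 0.29

ΣQ_DR = 440.0 m³/s; V = ΣQ_DR·Δt = 7.920 × 10^5 m³.
Runoff depth d = V / A = 21.76 mm.
C = d / P = 21.76 / 74.3 = 0.29.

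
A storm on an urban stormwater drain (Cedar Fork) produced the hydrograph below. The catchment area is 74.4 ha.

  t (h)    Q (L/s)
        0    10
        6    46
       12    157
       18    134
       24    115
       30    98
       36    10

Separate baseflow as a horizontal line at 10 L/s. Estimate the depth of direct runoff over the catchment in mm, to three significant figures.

d ≈ 14.5 mm

Direct runoff: 0.0, 36.0, 147.0, 124.0, 105.0, 88.0, 0.0 L/s; ΣQ_DR = 500.0 L/s.
V = ΣQ_DR · Δt = 500.0 × 21600 s = 1.080 × 10^7 L.
Over A = 74.4 ha, depth = V / A = 14.5 mm.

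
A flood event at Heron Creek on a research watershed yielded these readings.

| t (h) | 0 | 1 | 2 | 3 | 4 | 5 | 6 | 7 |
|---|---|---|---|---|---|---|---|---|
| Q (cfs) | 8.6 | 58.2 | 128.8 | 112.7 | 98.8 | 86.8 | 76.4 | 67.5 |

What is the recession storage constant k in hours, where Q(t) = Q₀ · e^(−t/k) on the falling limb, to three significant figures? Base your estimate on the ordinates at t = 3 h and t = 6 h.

On the falling limb, Q drops from 112.7 to 76.4 cfs between t = 3 h and t = 6 h (Δt = 3 h).
k = −Δt / ln(Q₂/Q₁) = −3 / ln(76.4/112.7) = 7.72 h.

k ≈ 7.72 h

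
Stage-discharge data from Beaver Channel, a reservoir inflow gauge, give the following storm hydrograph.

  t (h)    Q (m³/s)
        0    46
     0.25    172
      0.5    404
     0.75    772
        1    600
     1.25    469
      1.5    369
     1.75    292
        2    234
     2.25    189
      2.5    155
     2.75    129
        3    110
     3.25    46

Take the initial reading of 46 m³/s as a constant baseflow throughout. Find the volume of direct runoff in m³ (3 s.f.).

Direct-runoff ordinates (Q − Q_b): 0.0, 126.0, 358.0, 726.0, 554.0, 423.0, 323.0, 246.0, 188.0, 143.0, 109.0, 83.0, 64.0, 0.0 m³/s.
ΣQ_DR = 3343 m³/s.
With Δt = 0.25 h = 900 s, V = ΣQ_DR · Δt = 3343 × 900 = 3.01 × 10^6 m³.

V ≈ 3.01 × 10^6 m³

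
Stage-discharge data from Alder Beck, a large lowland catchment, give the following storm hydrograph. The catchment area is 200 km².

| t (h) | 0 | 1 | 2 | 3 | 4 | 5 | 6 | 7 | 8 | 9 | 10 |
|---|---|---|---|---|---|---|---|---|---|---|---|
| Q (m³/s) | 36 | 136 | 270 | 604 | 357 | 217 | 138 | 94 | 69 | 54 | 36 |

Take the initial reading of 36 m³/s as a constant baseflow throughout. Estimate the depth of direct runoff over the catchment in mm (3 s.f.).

Direct runoff: 0.0, 100.0, 234.0, 568.0, 321.0, 181.0, 102.0, 58.0, 33.0, 18.0, 0.0 m³/s; ΣQ_DR = 1615 m³/s.
V = ΣQ_DR · Δt = 1615 × 3600 s = 5.814 × 10^6 m³.
Over A = 200 km², depth = V / A = 29.1 mm.

d ≈ 29.1 mm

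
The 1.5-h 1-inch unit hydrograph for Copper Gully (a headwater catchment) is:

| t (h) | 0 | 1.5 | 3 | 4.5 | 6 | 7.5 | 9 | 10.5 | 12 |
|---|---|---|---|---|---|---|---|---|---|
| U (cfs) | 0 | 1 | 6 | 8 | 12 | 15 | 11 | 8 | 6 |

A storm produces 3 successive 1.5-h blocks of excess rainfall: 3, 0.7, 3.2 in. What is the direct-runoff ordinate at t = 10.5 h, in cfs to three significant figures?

By discrete convolution, Q_j = Σ (P_i / 1 in) · U_{j−i}.
At t = 10.5 h (j=7): Q = (3/1)·8 + (0.7/1)·11 + (3.2/1)·15 = 79.7 cfs.

Q ≈ 79.7 cfs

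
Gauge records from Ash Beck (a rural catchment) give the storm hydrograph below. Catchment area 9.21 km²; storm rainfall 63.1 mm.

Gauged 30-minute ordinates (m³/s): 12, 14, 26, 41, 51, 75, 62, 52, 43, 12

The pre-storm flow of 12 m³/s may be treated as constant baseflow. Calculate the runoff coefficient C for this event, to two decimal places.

ΣQ_DR = 268.0 m³/s; V = ΣQ_DR·Δt = 4.824 × 10^5 m³.
Runoff depth d = V / A = 52.38 mm.
C = d / P = 52.38 / 63.1 = 0.83.

C ≈ 0.83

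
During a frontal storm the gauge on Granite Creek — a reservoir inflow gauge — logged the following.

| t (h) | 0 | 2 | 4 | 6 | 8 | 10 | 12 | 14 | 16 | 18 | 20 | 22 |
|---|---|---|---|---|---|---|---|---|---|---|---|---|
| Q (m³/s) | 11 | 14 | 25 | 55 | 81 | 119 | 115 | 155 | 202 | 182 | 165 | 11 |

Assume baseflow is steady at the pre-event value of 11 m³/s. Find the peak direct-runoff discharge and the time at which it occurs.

Subtracting baseflow gives direct-runoff ordinates: 0.0, 3.0, 14.0, 44.0, 70.0, 108.0, 104.0, 144.0, 191.0, 171.0, 154.0, 0.0 m³/s.
The maximum is 191.0 m³/s, occurring at the reading for t = 16 h.

Q_p = 191.0 m³/s at t = 16 h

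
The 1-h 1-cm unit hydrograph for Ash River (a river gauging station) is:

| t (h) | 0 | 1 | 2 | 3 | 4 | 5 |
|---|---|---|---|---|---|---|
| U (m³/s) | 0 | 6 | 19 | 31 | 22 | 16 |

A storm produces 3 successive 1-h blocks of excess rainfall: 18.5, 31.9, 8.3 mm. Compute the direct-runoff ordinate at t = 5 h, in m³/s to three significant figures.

Q ≈ 126 m³/s

By discrete convolution, Q_j = Σ (P_i / 10 mm) · U_{j−i}.
At t = 5 h (j=5): Q = (18.5/10)·16 + (31.9/10)·22 + (8.3/10)·31 = 126 m³/s.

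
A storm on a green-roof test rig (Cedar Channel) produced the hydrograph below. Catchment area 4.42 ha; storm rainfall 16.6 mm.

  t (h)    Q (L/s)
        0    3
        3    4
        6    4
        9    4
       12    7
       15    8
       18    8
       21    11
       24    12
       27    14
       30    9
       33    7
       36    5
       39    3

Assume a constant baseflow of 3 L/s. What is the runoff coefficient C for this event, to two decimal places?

C ≈ 0.84

ΣQ_DR = 57.00 L/s; V = ΣQ_DR·Δt = 6.156 × 10^5 L.
Runoff depth d = V / A = 13.93 mm.
C = d / P = 13.93 / 16.6 = 0.84.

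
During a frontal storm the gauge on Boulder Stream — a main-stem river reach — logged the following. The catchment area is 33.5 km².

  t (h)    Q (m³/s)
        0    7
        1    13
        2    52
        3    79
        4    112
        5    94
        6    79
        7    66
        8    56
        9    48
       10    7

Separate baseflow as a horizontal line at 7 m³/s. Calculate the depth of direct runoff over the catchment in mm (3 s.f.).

d ≈ 57.6 mm

Direct runoff: 0.0, 6.0, 45.0, 72.0, 105.0, 87.0, 72.0, 59.0, 49.0, 41.0, 0.0 m³/s; ΣQ_DR = 536.0 m³/s.
V = ΣQ_DR · Δt = 536.0 × 3600 s = 1.930 × 10^6 m³.
Over A = 33.5 km², depth = V / A = 57.6 mm.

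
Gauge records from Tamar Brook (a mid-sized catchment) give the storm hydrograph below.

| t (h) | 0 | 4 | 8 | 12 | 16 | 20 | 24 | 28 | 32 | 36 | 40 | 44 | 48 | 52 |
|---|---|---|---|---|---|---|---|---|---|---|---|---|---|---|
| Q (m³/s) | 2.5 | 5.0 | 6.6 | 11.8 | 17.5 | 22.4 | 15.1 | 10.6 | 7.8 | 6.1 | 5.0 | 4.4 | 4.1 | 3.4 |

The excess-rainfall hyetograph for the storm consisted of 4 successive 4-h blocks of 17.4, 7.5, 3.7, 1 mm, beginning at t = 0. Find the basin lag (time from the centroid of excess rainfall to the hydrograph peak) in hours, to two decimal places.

Centroid of excess rainfall: t_c = Σ P_i·t̄_i / ΣP_i = 4.4189 h (block centres at 2, 6, 10, 14 h).
Hydrograph peak occurs at t = 20 h, so basin lag t_L = 20 − 4.4189 = 15.58 h.

t_L ≈ 15.58 h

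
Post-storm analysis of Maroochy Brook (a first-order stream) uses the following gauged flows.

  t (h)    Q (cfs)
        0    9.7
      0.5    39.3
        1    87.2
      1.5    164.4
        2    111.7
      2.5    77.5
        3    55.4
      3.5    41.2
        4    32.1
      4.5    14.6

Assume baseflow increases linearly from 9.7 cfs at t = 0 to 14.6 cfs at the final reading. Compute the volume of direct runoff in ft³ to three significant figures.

V ≈ 9.21 × 10^5 ft³

Direct-runoff ordinates (Q − Q_b): 0.00, 29.06, 76.41, 153.07, 99.82, 65.08, 42.43, 27.69, 18.04, 0.00 cfs.
ΣQ_DR = 511.6 cfs.
With Δt = 0.5 h = 1800 s, V = ΣQ_DR · Δt = 511.6 × 1800 = 9.21 × 10^5 ft³.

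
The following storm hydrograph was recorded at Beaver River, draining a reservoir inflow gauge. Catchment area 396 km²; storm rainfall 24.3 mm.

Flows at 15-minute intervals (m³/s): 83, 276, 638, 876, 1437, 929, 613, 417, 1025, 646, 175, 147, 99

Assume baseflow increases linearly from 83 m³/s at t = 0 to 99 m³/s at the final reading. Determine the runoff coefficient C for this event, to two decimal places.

C ≈ 0.58

ΣQ_DR = 6178 m³/s; V = ΣQ_DR·Δt = 5.560 × 10^6 m³.
Runoff depth d = V / A = 14.04 mm.
C = d / P = 14.04 / 24.3 = 0.58.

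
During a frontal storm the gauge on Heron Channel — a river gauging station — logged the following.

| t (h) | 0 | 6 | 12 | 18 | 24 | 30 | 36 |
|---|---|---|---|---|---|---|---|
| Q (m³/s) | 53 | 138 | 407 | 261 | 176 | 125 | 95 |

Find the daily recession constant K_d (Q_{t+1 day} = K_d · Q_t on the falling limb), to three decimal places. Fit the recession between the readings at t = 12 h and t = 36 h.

Between t = 12 h and t = 36 h the flow falls from 407 to 95 m³/s over 4×6 h = 24 h.
Per-interval ratio K = (95/407)^(1/4) = 0.6951; K_d = K^(24/6) = 0.233.

K_d ≈ 0.233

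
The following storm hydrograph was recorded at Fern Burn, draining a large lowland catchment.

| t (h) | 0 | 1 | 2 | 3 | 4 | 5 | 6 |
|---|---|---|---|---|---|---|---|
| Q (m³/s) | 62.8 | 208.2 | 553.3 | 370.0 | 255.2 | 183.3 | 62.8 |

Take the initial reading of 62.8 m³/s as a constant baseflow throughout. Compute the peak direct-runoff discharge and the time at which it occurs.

Q_p = 490.5 m³/s at t = 2 h

Subtracting baseflow gives direct-runoff ordinates: 0.0, 145.4, 490.5, 307.2, 192.4, 120.5, 0.0 m³/s.
The maximum is 490.5 m³/s, occurring at the reading for t = 2 h.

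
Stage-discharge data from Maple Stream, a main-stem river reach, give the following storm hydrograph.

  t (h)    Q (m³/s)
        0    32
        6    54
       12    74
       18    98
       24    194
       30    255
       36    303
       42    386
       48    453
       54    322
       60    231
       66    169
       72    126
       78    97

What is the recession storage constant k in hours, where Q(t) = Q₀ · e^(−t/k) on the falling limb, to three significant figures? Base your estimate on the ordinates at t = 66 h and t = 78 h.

k ≈ 21.6 h

On the falling limb, Q drops from 169 to 97 m³/s between t = 66 h and t = 78 h (Δt = 12 h).
k = −Δt / ln(Q₂/Q₁) = −12 / ln(97/169) = 21.6 h.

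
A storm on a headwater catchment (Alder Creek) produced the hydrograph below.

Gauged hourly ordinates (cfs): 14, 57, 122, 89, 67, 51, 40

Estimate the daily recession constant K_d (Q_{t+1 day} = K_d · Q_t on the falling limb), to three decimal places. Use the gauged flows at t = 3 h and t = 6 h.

Between t = 3 h and t = 6 h the flow falls from 89 to 40 cfs over 3×1 h = 3 h.
Per-interval ratio K = (40/89)^(1/3) = 0.7660; K_d = K^(24/1) = 0.002.

K_d ≈ 0.002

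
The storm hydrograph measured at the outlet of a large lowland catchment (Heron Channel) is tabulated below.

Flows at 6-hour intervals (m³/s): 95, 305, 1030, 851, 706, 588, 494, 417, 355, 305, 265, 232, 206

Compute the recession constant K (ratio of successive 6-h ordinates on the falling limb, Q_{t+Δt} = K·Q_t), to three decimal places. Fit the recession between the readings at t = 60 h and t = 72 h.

K ≈ 0.882

Using the recession-limb readings at t = 60 h and t = 72 h: Q falls from 265 to 206 m³/s over 2 intervals.
K = (Q₂/Q₁)^(1/2) = (206/265)^(1/2) = 0.882.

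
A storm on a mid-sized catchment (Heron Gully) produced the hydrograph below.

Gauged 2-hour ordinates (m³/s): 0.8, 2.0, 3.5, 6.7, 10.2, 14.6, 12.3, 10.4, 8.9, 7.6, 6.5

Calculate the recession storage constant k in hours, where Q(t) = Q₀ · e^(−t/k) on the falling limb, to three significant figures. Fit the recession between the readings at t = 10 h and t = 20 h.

On the falling limb, Q drops from 14.6 to 6.5 m³/s between t = 10 h and t = 20 h (Δt = 10 h).
k = −Δt / ln(Q₂/Q₁) = −10 / ln(6.5/14.6) = 12.4 h.

k ≈ 12.4 h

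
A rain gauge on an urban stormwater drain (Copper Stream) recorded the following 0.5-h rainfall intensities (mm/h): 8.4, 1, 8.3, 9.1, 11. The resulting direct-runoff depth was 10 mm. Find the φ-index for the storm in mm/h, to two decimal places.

Only the 4 blocks with intensity above φ contribute runoff: 8.4, 8.3, 9.1, 11 mm/h.
Σ(I−φ)·Δt = d  ⇒  (8.4+8.3+9.1+11 − 4φ)·0.5 = 10
φ = (36.80 − 10/0.5) / 4 = 4.20 mm/h.

φ ≈ 4.20 mm/h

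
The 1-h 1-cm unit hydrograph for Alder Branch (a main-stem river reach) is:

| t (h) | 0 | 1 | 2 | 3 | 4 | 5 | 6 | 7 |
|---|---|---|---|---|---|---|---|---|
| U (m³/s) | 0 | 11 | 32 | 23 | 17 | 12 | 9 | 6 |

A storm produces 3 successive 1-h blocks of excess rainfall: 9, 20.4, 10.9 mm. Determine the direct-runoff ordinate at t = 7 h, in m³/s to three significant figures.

By discrete convolution, Q_j = Σ (P_i / 10 mm) · U_{j−i}.
At t = 7 h (j=7): Q = (9/10)·6 + (20.4/10)·9 + (10.9/10)·12 = 36.8 m³/s.

Q ≈ 36.8 m³/s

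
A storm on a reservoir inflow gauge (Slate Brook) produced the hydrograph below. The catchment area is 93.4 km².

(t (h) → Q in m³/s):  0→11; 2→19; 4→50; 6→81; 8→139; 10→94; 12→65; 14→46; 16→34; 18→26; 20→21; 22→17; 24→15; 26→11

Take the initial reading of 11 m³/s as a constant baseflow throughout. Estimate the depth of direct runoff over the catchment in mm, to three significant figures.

Direct runoff: 0.0, 8.0, 39.0, 70.0, 128.0, 83.0, 54.0, 35.0, 23.0, 15.0, 10.0, 6.0, 4.0, 0.0 m³/s; ΣQ_DR = 475.0 m³/s.
V = ΣQ_DR · Δt = 475.0 × 7200 s = 3.420 × 10^6 m³.
Over A = 93.4 km², depth = V / A = 36.6 mm.

d ≈ 36.6 mm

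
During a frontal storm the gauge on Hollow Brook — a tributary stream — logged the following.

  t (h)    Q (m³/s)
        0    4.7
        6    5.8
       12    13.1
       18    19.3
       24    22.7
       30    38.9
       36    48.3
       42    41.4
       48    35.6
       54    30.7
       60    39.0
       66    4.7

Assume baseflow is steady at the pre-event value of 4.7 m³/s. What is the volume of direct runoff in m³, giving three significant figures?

V ≈ 5.35 × 10^6 m³

Direct-runoff ordinates (Q − Q_b): 0.0, 1.1, 8.4, 14.6, 18.0, 34.2, 43.6, 36.7, 30.9, 26.0, 34.3, 0.0 m³/s.
ΣQ_DR = 247.8 m³/s.
With Δt = 6 h = 21600 s, V = ΣQ_DR · Δt = 247.8 × 21600 = 5.35 × 10^6 m³.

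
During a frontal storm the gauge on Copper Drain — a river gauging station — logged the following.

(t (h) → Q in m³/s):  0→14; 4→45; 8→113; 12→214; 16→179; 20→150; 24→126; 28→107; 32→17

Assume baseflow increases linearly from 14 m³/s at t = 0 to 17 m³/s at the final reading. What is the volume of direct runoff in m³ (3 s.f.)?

Direct-runoff ordinates (Q − Q_b): 0.00, 30.62, 98.25, 198.88, 163.50, 134.12, 109.75, 90.38, 0.00 m³/s.
ΣQ_DR = 825.5 m³/s.
With Δt = 4 h = 14400 s, V = ΣQ_DR · Δt = 825.5 × 14400 = 1.19 × 10^7 m³.

V ≈ 1.19 × 10^7 m³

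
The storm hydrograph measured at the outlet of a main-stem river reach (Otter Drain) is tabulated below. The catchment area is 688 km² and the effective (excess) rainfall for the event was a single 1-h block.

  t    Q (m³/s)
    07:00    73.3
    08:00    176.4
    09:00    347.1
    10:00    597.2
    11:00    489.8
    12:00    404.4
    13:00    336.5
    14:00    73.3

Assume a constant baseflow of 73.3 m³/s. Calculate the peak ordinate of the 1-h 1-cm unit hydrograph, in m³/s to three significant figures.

U_p ≈ 524 m³/s

Direct runoff: 0.0, 103.1, 273.8, 523.9, 416.5, 331.1, 263.2, 0.0 m³/s; ΣQ_DR = 1912 m³/s, peak = 523.9 m³/s.
Runoff depth d = ΣQ_DR·Δt / A = 1912 × 3600 / (688 km²) = 10.00 mm.
The 1-cm UH is the DRH scaled by (10 mm)/d, so U_p = 523.9 × 10/10.00 = 524 m³/s.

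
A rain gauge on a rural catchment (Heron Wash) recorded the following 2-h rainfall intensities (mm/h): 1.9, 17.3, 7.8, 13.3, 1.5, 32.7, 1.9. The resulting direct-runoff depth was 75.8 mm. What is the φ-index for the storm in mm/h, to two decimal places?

φ ≈ 8.47 mm/h

Only the 3 blocks with intensity above φ contribute runoff: 17.3, 13.3, 32.7 mm/h.
Σ(I−φ)·Δt = d  ⇒  (17.3+13.3+32.7 − 3φ)·2 = 75.8
φ = (63.30 − 75.8/2) / 3 = 8.47 mm/h.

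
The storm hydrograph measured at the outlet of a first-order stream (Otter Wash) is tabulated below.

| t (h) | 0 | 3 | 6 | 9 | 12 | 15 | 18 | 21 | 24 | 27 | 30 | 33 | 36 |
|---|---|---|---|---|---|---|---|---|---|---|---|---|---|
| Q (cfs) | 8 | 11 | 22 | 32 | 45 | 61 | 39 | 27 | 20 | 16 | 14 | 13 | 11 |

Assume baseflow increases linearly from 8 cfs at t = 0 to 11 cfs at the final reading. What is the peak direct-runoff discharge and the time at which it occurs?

Q_p = 51.75 cfs at t = 15 h

Subtracting baseflow gives direct-runoff ordinates: 0.00, 2.75, 13.50, 23.25, 36.00, 51.75, 29.50, 17.25, 10.00, 5.75, 3.50, 2.25, 0.00 cfs.
The maximum is 51.75 cfs, occurring at the reading for t = 15 h.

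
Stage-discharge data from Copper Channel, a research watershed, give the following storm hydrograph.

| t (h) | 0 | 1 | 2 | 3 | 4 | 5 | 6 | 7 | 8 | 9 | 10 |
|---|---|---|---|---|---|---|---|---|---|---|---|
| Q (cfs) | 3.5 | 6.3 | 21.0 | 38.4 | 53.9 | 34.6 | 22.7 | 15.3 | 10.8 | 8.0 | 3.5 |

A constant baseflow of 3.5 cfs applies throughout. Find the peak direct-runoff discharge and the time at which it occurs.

Subtracting baseflow gives direct-runoff ordinates: 0.0, 2.8, 17.5, 34.9, 50.4, 31.1, 19.2, 11.8, 7.3, 4.5, 0.0 cfs.
The maximum is 50.4 cfs, occurring at the reading for t = 4 h.

Q_p = 50.4 cfs at t = 4 h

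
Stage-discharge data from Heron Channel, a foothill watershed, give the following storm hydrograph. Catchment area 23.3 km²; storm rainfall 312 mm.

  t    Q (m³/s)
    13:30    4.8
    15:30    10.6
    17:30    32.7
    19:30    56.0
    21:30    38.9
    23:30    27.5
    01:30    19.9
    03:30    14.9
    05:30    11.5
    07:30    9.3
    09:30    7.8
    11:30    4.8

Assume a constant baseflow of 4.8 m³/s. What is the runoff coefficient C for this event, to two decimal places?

ΣQ_DR = 181.1 m³/s; V = ΣQ_DR·Δt = 1.304 × 10^6 m³.
Runoff depth d = V / A = 55.96 mm.
C = d / P = 55.96 / 312 = 0.18.

C ≈ 0.18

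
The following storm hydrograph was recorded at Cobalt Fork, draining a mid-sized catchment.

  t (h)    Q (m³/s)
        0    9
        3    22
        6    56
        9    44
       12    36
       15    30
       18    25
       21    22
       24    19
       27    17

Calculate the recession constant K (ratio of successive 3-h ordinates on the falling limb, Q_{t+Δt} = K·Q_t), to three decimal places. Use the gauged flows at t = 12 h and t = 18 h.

K ≈ 0.833

Using the recession-limb readings at t = 12 h and t = 18 h: Q falls from 36 to 25 m³/s over 2 intervals.
K = (Q₂/Q₁)^(1/2) = (25/36)^(1/2) = 0.833.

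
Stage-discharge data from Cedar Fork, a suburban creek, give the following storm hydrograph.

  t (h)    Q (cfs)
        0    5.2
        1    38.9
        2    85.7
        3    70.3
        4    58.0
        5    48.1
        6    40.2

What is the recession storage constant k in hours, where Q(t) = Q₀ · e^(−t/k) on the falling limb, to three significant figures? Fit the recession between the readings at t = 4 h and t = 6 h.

k ≈ 5.46 h

On the falling limb, Q drops from 58.0 to 40.2 cfs between t = 4 h and t = 6 h (Δt = 2 h).
k = −Δt / ln(Q₂/Q₁) = −2 / ln(40.2/58.0) = 5.46 h.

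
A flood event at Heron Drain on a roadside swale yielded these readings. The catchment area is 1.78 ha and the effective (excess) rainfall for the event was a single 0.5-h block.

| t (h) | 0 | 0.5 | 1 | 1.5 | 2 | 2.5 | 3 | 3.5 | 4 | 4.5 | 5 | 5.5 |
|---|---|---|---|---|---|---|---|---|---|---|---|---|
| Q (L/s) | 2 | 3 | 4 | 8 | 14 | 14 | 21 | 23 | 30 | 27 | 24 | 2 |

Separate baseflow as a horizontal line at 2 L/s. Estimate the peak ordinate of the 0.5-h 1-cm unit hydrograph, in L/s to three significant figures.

U_p ≈ 18.7 L/s

Direct runoff: 0.0, 1.0, 2.0, 6.0, 12.0, 12.0, 19.0, 21.0, 28.0, 25.0, 22.0, 0.0 L/s; ΣQ_DR = 148.0 L/s, peak = 28.0 L/s.
Runoff depth d = ΣQ_DR·Δt / A = 148.0 × 1800 / (1.78 ha) = 14.97 mm.
The 1-cm UH is the DRH scaled by (10 mm)/d, so U_p = 28.0 × 10/14.97 = 18.7 L/s.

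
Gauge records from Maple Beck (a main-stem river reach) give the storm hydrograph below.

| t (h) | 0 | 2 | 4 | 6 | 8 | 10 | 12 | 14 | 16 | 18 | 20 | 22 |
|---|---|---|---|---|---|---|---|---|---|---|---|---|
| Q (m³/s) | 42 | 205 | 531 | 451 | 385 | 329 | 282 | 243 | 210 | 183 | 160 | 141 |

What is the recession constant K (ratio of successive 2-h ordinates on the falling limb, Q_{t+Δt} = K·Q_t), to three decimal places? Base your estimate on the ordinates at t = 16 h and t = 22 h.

K ≈ 0.876

Using the recession-limb readings at t = 16 h and t = 22 h: Q falls from 210 to 141 m³/s over 3 intervals.
K = (Q₂/Q₁)^(1/3) = (141/210)^(1/3) = 0.876.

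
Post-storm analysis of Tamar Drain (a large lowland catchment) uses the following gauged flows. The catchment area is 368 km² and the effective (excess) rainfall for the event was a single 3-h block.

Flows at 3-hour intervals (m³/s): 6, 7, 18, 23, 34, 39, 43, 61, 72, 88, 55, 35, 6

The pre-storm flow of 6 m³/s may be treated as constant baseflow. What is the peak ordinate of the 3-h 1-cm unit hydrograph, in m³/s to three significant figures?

Direct runoff: 0.0, 1.0, 12.0, 17.0, 28.0, 33.0, 37.0, 55.0, 66.0, 82.0, 49.0, 29.0, 0.0 m³/s; ΣQ_DR = 409.0 m³/s, peak = 82.0 m³/s.
Runoff depth d = ΣQ_DR·Δt / A = 409.0 × 10800 / (368 km²) = 12.00 mm.
The 1-cm UH is the DRH scaled by (10 mm)/d, so U_p = 82.0 × 10/12.00 = 68.3 m³/s.

U_p ≈ 68.3 m³/s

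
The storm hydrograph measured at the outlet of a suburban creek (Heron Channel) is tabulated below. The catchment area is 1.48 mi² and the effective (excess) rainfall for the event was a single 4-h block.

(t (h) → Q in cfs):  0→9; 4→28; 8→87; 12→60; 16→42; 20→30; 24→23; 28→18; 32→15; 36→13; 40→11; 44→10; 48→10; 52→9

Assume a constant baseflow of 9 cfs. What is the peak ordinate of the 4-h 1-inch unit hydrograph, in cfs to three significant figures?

U_p ≈ 77.9 cfs

Direct runoff: 0.0, 19.0, 78.0, 51.0, 33.0, 21.0, 14.0, 9.0, 6.0, 4.0, 2.0, 1.0, 1.0, 0.0 cfs; ΣQ_DR = 239.0 cfs, peak = 78.0 cfs.
Runoff depth d = ΣQ_DR·Δt / A = 239.0 × 14400 / (1.48 mi²) = 1.001 in.
The 1-inch UH is the DRH scaled by (1 in)/d, so U_p = 78.0 × 1/1.001 = 77.9 cfs.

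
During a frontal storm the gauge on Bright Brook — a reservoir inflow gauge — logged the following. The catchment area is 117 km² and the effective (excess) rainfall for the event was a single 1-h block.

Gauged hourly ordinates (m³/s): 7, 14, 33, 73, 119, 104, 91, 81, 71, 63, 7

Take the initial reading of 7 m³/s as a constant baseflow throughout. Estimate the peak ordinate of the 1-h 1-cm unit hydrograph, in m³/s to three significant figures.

Direct runoff: 0.0, 7.0, 26.0, 66.0, 112.0, 97.0, 84.0, 74.0, 64.0, 56.0, 0.0 m³/s; ΣQ_DR = 586.0 m³/s, peak = 112.0 m³/s.
Runoff depth d = ΣQ_DR·Δt / A = 586.0 × 3600 / (117 km²) = 18.03 mm.
The 1-cm UH is the DRH scaled by (10 mm)/d, so U_p = 112.0 × 10/18.03 = 62.1 m³/s.

U_p ≈ 62.1 m³/s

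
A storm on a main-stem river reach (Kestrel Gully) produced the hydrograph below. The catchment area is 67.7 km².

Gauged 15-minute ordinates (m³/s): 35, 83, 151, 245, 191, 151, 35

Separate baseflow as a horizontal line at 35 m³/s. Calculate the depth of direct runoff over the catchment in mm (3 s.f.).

Direct runoff: 0.0, 48.0, 116.0, 210.0, 156.0, 116.0, 0.0 m³/s; ΣQ_DR = 646.0 m³/s.
V = ΣQ_DR · Δt = 646.0 × 900 s = 5.814 × 10^5 m³.
Over A = 67.7 km², depth = V / A = 8.59 mm.

d ≈ 8.59 mm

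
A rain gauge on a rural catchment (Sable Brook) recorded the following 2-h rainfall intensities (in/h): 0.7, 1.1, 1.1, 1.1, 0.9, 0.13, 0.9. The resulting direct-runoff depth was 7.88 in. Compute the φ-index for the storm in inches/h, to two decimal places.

Only the 6 blocks with intensity above φ contribute runoff: 0.7, 1.1, 1.1, 1.1, 0.9, 0.9 in/h.
Σ(I−φ)·Δt = d  ⇒  (0.7+1.1+1.1+1.1+0.9+0.9 − 6φ)·2 = 7.88
φ = (5.800 − 7.88/2) / 6 = 0.31 in/h.

φ ≈ 0.31 in/h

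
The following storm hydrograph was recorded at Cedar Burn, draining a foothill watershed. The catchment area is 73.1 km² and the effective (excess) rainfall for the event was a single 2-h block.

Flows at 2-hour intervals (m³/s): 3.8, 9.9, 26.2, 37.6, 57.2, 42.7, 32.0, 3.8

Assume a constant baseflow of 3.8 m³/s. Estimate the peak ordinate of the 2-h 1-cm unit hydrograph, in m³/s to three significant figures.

U_p ≈ 29.7 m³/s

Direct runoff: 0.0, 6.1, 22.4, 33.8, 53.4, 38.9, 28.2, 0.0 m³/s; ΣQ_DR = 182.8 m³/s, peak = 53.4 m³/s.
Runoff depth d = ΣQ_DR·Δt / A = 182.8 × 7200 / (73.1 km²) = 18.00 mm.
The 1-cm UH is the DRH scaled by (10 mm)/d, so U_p = 53.4 × 10/18.00 = 29.7 m³/s.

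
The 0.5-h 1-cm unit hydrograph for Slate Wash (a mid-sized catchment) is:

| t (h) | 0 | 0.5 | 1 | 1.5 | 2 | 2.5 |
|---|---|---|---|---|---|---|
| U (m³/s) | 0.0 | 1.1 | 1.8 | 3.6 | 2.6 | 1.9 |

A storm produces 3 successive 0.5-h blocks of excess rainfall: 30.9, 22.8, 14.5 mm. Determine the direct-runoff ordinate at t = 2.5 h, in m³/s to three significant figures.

Q ≈ 17.0 m³/s

By discrete convolution, Q_j = Σ (P_i / 10 mm) · U_{j−i}.
At t = 2.5 h (j=5): Q = (30.9/10)·1.9 + (22.8/10)·2.6 + (14.5/10)·3.6 = 17.0 m³/s.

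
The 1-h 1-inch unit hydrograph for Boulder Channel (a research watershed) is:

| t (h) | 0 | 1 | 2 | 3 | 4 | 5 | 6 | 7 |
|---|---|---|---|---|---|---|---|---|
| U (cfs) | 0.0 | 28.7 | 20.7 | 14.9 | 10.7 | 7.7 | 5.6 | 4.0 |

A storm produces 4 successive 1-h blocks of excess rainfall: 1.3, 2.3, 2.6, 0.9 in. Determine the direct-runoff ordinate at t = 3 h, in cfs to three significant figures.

Q ≈ 142 cfs

By discrete convolution, Q_j = Σ (P_i / 1 in) · U_{j−i}.
At t = 3 h (j=3): Q = (1.3/1)·14.9 + (2.3/1)·20.7 + (2.6/1)·28.7 + (0.9/1)·0.0 = 142 cfs.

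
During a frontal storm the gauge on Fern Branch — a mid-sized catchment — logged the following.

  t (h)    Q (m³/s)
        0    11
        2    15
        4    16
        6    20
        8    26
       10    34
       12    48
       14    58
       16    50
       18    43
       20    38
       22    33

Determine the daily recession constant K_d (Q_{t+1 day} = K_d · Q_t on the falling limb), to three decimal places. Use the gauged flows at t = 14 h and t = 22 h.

Between t = 14 h and t = 22 h the flow falls from 58 to 33 m³/s over 4×2 h = 8 h.
Per-interval ratio K = (33/58)^(1/4) = 0.8685; K_d = K^(24/2) = 0.184.

K_d ≈ 0.184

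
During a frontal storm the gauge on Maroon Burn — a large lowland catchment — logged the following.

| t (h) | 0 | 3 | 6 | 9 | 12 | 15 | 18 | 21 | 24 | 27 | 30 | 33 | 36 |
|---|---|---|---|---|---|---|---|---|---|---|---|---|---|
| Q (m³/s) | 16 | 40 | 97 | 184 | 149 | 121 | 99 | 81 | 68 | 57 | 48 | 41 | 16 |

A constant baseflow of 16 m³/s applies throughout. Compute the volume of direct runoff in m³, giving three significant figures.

Direct-runoff ordinates (Q − Q_b): 0.0, 24.0, 81.0, 168.0, 133.0, 105.0, 83.0, 65.0, 52.0, 41.0, 32.0, 25.0, 0.0 m³/s.
ΣQ_DR = 809.0 m³/s.
With Δt = 3 h = 10800 s, V = ΣQ_DR · Δt = 809.0 × 10800 = 8.74 × 10^6 m³.

V ≈ 8.74 × 10^6 m³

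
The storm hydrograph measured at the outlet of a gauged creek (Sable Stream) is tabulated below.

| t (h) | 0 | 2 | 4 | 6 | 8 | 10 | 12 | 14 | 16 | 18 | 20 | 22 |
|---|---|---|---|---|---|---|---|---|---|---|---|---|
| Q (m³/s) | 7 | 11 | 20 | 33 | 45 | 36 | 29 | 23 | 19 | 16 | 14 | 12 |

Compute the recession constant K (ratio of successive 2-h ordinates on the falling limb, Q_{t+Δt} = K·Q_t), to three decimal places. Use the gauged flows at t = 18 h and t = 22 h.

Using the recession-limb readings at t = 18 h and t = 22 h: Q falls from 16 to 12 m³/s over 2 intervals.
K = (Q₂/Q₁)^(1/2) = (12/16)^(1/2) = 0.866.

K ≈ 0.866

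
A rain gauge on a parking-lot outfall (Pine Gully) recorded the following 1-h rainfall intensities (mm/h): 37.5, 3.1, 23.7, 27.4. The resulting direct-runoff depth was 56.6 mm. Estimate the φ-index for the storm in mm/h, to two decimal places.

Only the 3 blocks with intensity above φ contribute runoff: 37.5, 23.7, 27.4 mm/h.
Σ(I−φ)·Δt = d  ⇒  (37.5+23.7+27.4 − 3φ)·1 = 56.6
φ = (88.60 − 56.6/1) / 3 = 10.67 mm/h.

φ ≈ 10.67 mm/h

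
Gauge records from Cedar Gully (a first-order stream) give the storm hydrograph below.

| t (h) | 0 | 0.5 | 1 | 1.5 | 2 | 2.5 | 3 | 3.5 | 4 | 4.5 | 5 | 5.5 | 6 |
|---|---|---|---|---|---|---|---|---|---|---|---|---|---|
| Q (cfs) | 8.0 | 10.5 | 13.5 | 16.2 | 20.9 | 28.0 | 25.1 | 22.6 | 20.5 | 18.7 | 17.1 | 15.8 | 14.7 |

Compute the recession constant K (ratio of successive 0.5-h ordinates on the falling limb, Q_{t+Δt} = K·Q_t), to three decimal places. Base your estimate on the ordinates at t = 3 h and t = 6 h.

K ≈ 0.915

Using the recession-limb readings at t = 3 h and t = 6 h: Q falls from 25.1 to 14.7 cfs over 6 intervals.
K = (Q₂/Q₁)^(1/6) = (14.7/25.1)^(1/6) = 0.915.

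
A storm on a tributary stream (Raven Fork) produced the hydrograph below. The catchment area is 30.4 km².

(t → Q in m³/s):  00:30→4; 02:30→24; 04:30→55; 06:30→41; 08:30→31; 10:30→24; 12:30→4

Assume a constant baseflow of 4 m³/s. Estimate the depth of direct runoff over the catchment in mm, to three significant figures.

Direct runoff: 0.0, 20.0, 51.0, 37.0, 27.0, 20.0, 0.0 m³/s; ΣQ_DR = 155.0 m³/s.
V = ΣQ_DR · Δt = 155.0 × 7200 s = 1.116 × 10^6 m³.
Over A = 30.4 km², depth = V / A = 36.7 mm.

d ≈ 36.7 mm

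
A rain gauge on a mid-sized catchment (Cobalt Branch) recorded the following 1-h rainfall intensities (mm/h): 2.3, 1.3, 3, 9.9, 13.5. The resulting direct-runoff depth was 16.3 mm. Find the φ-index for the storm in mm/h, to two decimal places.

Only the 2 blocks with intensity above φ contribute runoff: 9.9, 13.5 mm/h.
Σ(I−φ)·Δt = d  ⇒  (9.9+13.5 − 2φ)·1 = 16.3
φ = (23.40 − 16.3/1) / 2 = 3.55 mm/h.

φ ≈ 3.55 mm/h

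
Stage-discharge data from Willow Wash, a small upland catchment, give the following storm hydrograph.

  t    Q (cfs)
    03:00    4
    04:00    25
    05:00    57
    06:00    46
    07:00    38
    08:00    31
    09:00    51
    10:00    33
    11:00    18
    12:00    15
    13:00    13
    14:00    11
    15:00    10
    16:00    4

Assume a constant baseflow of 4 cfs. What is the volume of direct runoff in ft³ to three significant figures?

V ≈ 1.08 × 10^6 ft³

Direct-runoff ordinates (Q − Q_b): 0.0, 21.0, 53.0, 42.0, 34.0, 27.0, 47.0, 29.0, 14.0, 11.0, 9.0, 7.0, 6.0, 0.0 cfs.
ΣQ_DR = 300.0 cfs.
With Δt = 1 h = 3600 s, V = ΣQ_DR · Δt = 300.0 × 3600 = 1.08 × 10^6 ft³.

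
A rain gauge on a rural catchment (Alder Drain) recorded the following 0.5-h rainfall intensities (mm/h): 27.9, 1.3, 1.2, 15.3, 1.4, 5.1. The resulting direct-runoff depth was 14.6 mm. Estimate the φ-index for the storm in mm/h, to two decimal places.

Only the 2 blocks with intensity above φ contribute runoff: 27.9, 15.3 mm/h.
Σ(I−φ)·Δt = d  ⇒  (27.9+15.3 − 2φ)·0.5 = 14.6
φ = (43.20 − 14.6/0.5) / 2 = 7.00 mm/h.

φ ≈ 7.00 mm/h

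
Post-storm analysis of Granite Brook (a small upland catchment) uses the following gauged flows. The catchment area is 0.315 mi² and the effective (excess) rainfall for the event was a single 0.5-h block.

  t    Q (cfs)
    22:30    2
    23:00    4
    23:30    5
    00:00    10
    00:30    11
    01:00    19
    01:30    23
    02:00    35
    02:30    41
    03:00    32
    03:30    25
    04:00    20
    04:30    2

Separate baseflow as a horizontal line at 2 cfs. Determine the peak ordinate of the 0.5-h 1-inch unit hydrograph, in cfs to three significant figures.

U_p ≈ 78.1 cfs

Direct runoff: 0.0, 2.0, 3.0, 8.0, 9.0, 17.0, 21.0, 33.0, 39.0, 30.0, 23.0, 18.0, 0.0 cfs; ΣQ_DR = 203.0 cfs, peak = 39.0 cfs.
Runoff depth d = ΣQ_DR·Δt / A = 203.0 × 1800 / (0.315 mi²) = 0.4993 in.
The 1-inch UH is the DRH scaled by (1 in)/d, so U_p = 39.0 × 1/0.4993 = 78.1 cfs.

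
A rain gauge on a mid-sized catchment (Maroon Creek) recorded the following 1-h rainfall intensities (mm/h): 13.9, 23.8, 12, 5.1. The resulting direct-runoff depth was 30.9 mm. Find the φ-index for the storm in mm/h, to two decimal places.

Only the 3 blocks with intensity above φ contribute runoff: 13.9, 23.8, 12 mm/h.
Σ(I−φ)·Δt = d  ⇒  (13.9+23.8+12 − 3φ)·1 = 30.9
φ = (49.70 − 30.9/1) / 3 = 6.27 mm/h.

φ ≈ 6.27 mm/h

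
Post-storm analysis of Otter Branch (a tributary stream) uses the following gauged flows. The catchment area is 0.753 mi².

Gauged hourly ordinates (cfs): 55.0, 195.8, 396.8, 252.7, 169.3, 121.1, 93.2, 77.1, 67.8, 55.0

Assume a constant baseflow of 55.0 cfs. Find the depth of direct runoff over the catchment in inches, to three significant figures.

d ≈ 1.92 in

Direct runoff: 0.0, 140.8, 341.8, 197.7, 114.3, 66.1, 38.2, 22.1, 12.8, 0.0 cfs; ΣQ_DR = 933.8 cfs.
V = ΣQ_DR · Δt = 933.8 × 3600 s = 3.362 × 10^6 ft³.
Over A = 0.753 mi², depth = V / A = 1.92 in.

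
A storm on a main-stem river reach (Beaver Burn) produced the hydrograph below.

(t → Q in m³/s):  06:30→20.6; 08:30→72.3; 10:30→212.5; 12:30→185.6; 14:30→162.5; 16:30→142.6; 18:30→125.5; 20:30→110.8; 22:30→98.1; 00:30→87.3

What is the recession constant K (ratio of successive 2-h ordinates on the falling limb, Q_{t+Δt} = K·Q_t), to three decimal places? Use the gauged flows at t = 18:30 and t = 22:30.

K ≈ 0.884

Using the recession-limb readings at t = 18:30 and t = 22:30: Q falls from 125.5 to 98.1 m³/s over 2 intervals.
K = (Q₂/Q₁)^(1/2) = (98.1/125.5)^(1/2) = 0.884.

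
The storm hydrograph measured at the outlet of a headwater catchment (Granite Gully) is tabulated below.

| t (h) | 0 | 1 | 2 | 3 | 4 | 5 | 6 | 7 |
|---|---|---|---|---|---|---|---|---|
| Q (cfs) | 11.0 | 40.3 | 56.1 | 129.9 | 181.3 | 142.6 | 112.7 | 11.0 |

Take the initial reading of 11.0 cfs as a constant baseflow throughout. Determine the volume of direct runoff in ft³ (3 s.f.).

V ≈ 2.15 × 10^6 ft³

Direct-runoff ordinates (Q − Q_b): 0.0, 29.3, 45.1, 118.9, 170.3, 131.6, 101.7, 0.0 cfs.
ΣQ_DR = 596.9 cfs.
With Δt = 1 h = 3600 s, V = ΣQ_DR · Δt = 596.9 × 3600 = 2.15 × 10^6 ft³.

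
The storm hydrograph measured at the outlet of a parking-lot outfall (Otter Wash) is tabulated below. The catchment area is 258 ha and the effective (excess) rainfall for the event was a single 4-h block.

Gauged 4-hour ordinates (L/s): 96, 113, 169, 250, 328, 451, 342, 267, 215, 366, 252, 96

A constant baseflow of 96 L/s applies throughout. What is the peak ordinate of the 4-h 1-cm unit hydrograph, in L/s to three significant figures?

Direct runoff: 0.0, 17.0, 73.0, 154.0, 232.0, 355.0, 246.0, 171.0, 119.0, 270.0, 156.0, 0.0 L/s; ΣQ_DR = 1793 L/s, peak = 355.0 L/s.
Runoff depth d = ΣQ_DR·Δt / A = 1793 × 14400 / (258 ha) = 10.01 mm.
The 1-cm UH is the DRH scaled by (10 mm)/d, so U_p = 355.0 × 10/10.01 = 355 L/s.

U_p ≈ 355 L/s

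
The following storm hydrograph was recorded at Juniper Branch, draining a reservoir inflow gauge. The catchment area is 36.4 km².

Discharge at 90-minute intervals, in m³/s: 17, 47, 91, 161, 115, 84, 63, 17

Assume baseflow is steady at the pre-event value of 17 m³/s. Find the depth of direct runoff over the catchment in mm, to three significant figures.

Direct runoff: 0.0, 30.0, 74.0, 144.0, 98.0, 67.0, 46.0, 0.0 m³/s; ΣQ_DR = 459.0 m³/s.
V = ΣQ_DR · Δt = 459.0 × 5400 s = 2.479 × 10^6 m³.
Over A = 36.4 km², depth = V / A = 68.1 mm.

d ≈ 68.1 mm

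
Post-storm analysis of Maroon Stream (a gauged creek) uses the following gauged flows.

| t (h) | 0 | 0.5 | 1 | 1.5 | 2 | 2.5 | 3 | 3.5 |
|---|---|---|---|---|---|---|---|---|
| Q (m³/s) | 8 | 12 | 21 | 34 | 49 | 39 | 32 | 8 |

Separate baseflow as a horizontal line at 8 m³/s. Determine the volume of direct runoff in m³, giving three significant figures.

V ≈ 2.50 × 10^5 m³

Direct-runoff ordinates (Q − Q_b): 0.0, 4.0, 13.0, 26.0, 41.0, 31.0, 24.0, 0.0 m³/s.
ΣQ_DR = 139.0 m³/s.
With Δt = 0.5 h = 1800 s, V = ΣQ_DR · Δt = 139.0 × 1800 = 2.50 × 10^5 m³.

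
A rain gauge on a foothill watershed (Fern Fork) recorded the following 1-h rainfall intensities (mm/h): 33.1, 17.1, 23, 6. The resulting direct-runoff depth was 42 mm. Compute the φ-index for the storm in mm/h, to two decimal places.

Only the 3 blocks with intensity above φ contribute runoff: 33.1, 17.1, 23 mm/h.
Σ(I−φ)·Δt = d  ⇒  (33.1+17.1+23 − 3φ)·1 = 42
φ = (73.20 − 42/1) / 3 = 10.40 mm/h.

φ ≈ 10.40 mm/h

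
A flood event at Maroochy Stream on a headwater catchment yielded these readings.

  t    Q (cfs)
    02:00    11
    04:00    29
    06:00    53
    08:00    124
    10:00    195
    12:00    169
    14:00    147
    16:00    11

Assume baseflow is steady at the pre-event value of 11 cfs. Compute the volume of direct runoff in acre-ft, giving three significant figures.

Direct-runoff ordinates (Q − Q_b): 0.0, 18.0, 42.0, 113.0, 184.0, 158.0, 136.0, 0.0 cfs.
ΣQ_DR = 651.0 cfs.
With Δt = 2 h = 7200 s, V = ΣQ_DR · Δt = 651.0 × 7200 = 4.69 × 10^6 ft³ = 108 acre-ft.

V ≈ 108 acre-ft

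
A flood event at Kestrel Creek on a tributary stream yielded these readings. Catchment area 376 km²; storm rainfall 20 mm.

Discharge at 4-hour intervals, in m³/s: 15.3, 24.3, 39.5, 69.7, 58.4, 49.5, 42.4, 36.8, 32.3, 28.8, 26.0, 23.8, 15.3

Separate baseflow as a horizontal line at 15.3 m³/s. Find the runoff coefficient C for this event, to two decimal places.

C ≈ 0.50

ΣQ_DR = 263.2 m³/s; V = ΣQ_DR·Δt = 3.790 × 10^6 m³.
Runoff depth d = V / A = 10.08 mm.
C = d / P = 10.08 / 20 = 0.50.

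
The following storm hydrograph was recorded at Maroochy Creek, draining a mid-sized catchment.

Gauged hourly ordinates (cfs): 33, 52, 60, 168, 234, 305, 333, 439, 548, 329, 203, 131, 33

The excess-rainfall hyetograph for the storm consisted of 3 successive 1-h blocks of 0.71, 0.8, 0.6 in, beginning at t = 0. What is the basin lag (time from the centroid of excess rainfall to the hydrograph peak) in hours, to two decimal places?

t_L ≈ 6.55 h

Centroid of excess rainfall: t_c = Σ P_i·t̄_i / ΣP_i = 1.4479 h (block centres at 0.5, 1.5, 2.5 h).
Hydrograph peak occurs at t = 8 h, so basin lag t_L = 8 − 1.4479 = 6.55 h.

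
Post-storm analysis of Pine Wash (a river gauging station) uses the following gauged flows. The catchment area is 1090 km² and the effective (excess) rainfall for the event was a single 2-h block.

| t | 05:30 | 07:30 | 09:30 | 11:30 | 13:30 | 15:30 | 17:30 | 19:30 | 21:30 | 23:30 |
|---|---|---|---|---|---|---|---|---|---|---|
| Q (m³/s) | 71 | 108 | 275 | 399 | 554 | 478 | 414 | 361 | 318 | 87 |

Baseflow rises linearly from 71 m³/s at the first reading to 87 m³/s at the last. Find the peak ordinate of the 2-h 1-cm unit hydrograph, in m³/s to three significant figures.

U_p ≈ 317 m³/s

Direct runoff: 0.00, 35.22, 200.44, 322.67, 475.89, 398.11, 332.33, 277.56, 232.78, 0.00 m³/s; ΣQ_DR = 2275 m³/s, peak = 475.89 m³/s.
Runoff depth d = ΣQ_DR·Δt / A = 2275 × 7200 / (1090 km²) = 15.03 mm.
The 1-cm UH is the DRH scaled by (10 mm)/d, so U_p = 475.89 × 10/15.03 = 317 m³/s.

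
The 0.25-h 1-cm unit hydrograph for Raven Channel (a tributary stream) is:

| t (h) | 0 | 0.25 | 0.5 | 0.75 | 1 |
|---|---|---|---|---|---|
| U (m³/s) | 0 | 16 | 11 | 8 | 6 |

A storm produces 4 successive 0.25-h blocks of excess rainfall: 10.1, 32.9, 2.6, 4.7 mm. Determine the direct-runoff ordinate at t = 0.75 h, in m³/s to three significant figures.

By discrete convolution, Q_j = Σ (P_i / 10 mm) · U_{j−i}.
At t = 0.75 h (j=3): Q = (10.1/10)·8 + (32.9/10)·11 + (2.6/10)·16 + (4.7/10)·0 = 48.4 m³/s.

Q ≈ 48.4 m³/s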